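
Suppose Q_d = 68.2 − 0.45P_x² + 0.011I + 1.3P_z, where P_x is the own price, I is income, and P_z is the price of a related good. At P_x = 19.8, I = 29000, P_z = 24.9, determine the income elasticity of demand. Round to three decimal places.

1.312

First evaluate Q_d: 68.2 − 0.45(19.8)² + 0.011(29000) + 1.3(24.9) = 68.2 − 176.418 + 319 + 32.37 = 243.152.
∂Q_d/∂I = +0.011, so E_I = 0.011·(29000/243.152) ≈ 1.312.
E_I > 1: normal good (luxury).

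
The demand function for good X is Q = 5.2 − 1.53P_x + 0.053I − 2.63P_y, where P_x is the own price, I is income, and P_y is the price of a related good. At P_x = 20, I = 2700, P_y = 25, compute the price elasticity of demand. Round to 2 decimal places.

-0.59

At the given point, Q = 5.2 − 1.53(20) + 0.053(2700) − 2.63(25) = 5.2 − 30.6 + 143.1 − 65.75 = 51.95.
∂Q/∂P_x = −1.53, so E_p = (−1.53)·(20/51.95) ≈ -0.59.
|E_p| < 1: demand is inelastic.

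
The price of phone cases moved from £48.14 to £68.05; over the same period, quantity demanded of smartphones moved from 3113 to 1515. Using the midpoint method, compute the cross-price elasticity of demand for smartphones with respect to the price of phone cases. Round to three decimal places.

%ΔQ_x = (1515 − 3113)/[(3113+1515)/2] = -1598/2314 ≈ -0.6906.
%ΔP_y = (68.05 − 48.14)/[(48.14+68.05)/2] ≈ 0.3427.
E_xy = -0.6906/0.3427 ≈ -2.015.
E_xy < 0, so smartphones and phone cases are complements.

-2.015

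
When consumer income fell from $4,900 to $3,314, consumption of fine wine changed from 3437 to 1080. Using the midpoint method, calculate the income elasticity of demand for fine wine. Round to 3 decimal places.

%ΔQ = (1080 − 3437)/[(3437+1080)/2] = -2357/2258.5 ≈ -1.0436.
%ΔY = (3,314 − 4,900)/[(4,900+3,314)/2] = -1586/4107 ≈ -0.3862.
E_I = %ΔQ/%ΔY ≈ 2.702.
E_I > 1: normal good (luxury).

2.702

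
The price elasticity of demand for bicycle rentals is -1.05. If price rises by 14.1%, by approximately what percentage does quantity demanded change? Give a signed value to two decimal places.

%ΔQ ≈ E × %ΔP = (-1.05) × (14.1%) ≈ -14.81%.

-14.81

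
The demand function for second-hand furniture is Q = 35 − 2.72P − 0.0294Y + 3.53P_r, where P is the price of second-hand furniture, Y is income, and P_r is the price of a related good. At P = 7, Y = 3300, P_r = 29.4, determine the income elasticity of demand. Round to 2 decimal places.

At the given point, Q = 35 − 2.72(7) − 0.0294(3300) + 3.53(29.4) = 35 − 19.04 − 97.02 + 103.782 = 22.722.
∂Q/∂Y = −0.0294, so E_I = -0.0294·(3300/22.722) ≈ -4.27.
E_I < 0: inferior good.

-4.27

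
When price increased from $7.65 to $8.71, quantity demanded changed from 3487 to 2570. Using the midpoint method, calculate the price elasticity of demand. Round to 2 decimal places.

%Δq = (2570 − 3487)/[(3487 + 2570)/2] = -917/3028.5 ≈ -0.3028.
%ΔP = (8.71 − 7.65)/[(7.65 + 8.71)/2] = 1.06/8.18 ≈ 0.1296.
Arc elasticity E = %Δq/%ΔP ≈ -0.3028/0.1296 ≈ -2.34.
|E| > 1: demand is elastic over this range.

-2.34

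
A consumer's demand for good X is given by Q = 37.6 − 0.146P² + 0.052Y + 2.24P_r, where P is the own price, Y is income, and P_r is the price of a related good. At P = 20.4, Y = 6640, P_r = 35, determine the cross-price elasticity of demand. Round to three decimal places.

Evaluating quantity at (P, Y, P_r) gives Q = 37.6 − 0.146(20.4)² + 0.052(6640) + 2.24(35) = 37.6 − 60.7594 + 345.28 + 78.4 = 400.5206.
∂Q/∂P_r = +2.24, so E_xy = 2.24·(35/400.5206) ≈ 0.196.
E_xy > 0: the goods are substitutes.

0.196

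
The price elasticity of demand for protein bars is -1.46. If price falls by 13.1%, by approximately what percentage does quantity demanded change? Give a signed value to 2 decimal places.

%ΔQ ≈ E × %ΔP = (-1.46) × (-13.1%) ≈ 19.13%.

19.13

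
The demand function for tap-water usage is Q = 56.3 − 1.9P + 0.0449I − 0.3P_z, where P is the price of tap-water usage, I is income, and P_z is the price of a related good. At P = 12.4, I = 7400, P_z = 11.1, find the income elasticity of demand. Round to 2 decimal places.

0.92

Q = 56.3 − 1.9(12.4) + 0.0449(7400) − 0.3(11.1) = 56.3 − 23.56 + 332.26 − 3.33 = 361.67.
∂Q/∂I = +0.0449, so E_I = 0.0449·(7400/361.67) ≈ 0.92.
E_I ∈ (0,1): normal good (necessity).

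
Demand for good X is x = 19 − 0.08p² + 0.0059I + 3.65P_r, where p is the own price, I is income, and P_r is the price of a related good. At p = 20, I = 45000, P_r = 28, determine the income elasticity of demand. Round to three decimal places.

First evaluate x: 19 − 0.08(20)² + 0.0059(45000) + 3.65(28) = 19 − 32 + 265.5 + 102.2 = 354.7.
∂x/∂I = +0.0059, so E_I = 0.0059·(45000/354.7) ≈ 0.749.
E_I ∈ (0,1): normal good (necessity).

0.749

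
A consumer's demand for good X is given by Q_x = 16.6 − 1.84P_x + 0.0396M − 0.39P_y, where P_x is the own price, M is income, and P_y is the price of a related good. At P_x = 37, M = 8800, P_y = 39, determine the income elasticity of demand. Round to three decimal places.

1.237

First evaluate Q_x: 16.6 − 1.84(37) + 0.0396(8800) − 0.39(39) = 16.6 − 68.08 + 348.48 − 15.21 = 281.79.
∂Q_x/∂M = +0.0396, so E_I = 0.0396·(8800/281.79) ≈ 1.237.
E_I > 1: normal good (luxury).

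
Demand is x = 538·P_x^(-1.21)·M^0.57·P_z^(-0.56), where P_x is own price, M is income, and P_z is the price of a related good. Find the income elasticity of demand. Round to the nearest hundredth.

For a Cobb–Douglas (constant-elasticity) form x = A·M^α·…, the elasticity with respect to M equals the exponent α at every point.
Here the exponent on M is 0.57, so the income elasticity of demand is 0.57.

0.57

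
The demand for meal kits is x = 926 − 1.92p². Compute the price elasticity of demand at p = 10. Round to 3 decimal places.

At p = 10, x = 734.
dx/dp = −2·1.92·p = −38.4.
Point elasticity E = (dx/dp)·(p/x) = -38.4 × 10/734 ≈ -0.523.
|E| < 1, so demand is inelastic at this price.

-0.523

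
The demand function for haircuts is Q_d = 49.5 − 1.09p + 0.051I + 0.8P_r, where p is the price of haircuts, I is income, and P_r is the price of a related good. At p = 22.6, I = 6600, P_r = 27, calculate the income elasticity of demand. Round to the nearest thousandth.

0.879

Q_d = 49.5 − 1.09(22.6) + 0.051(6600) + 0.8(27) = 49.5 − 24.634 + 336.6 + 21.6 = 383.066.
∂Q_d/∂I = +0.051, so E_I = 0.051·(6600/383.066) ≈ 0.879.
E_I ∈ (0,1): normal good (necessity).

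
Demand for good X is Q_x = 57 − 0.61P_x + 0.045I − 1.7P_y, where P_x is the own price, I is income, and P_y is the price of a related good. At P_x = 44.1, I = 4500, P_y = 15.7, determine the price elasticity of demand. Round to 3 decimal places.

-0.131

Q_x = 57 − 0.61(44.1) + 0.045(4500) − 1.7(15.7) = 57 − 26.901 + 202.5 − 26.69 = 205.909.
∂Q_x/∂P_x = −0.61, so E_p = (−0.61)·(44.1/205.909) ≈ -0.131.
|E_p| < 1: demand is inelastic.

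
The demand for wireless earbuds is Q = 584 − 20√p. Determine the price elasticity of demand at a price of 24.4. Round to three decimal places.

At p = 24.4, Q = 485.2073.
dQ/dp = −20/(2√p) = −20/(2·4.9396).
Point elasticity E = (dQ/dp)·(p/Q) = -2.0244 × 24.4/485.2073 ≈ -0.102.
|E| < 1, so demand is inelastic at this price.

-0.102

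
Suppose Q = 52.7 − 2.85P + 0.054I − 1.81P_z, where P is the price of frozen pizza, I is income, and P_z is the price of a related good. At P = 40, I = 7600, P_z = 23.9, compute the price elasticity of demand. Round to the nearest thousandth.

-0.373

Evaluating quantity at (P, I, P_z) gives Q = 52.7 − 2.85(40) + 0.054(7600) − 1.81(23.9) = 52.7 − 114 + 410.4 − 43.259 = 305.841.
∂Q/∂P = −2.85, so E_p = (−2.85)·(40/305.841) ≈ -0.373.
|E_p| < 1: demand is inelastic.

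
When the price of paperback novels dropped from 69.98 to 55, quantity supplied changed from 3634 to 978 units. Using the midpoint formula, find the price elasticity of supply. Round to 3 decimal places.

4.805

%Δq = (978 − 3634)/[(3634 + 978)/2] = -2656/2306 ≈ -1.1518.
%ΔP = (55 − 69.98)/[(69.98 + 55)/2] = -14.98/62.49 ≈ -0.2397.
Arc elasticity E = %Δq/%ΔP ≈ -1.1518/-0.2397 ≈ 4.805.
|E| > 1: supply is elastic over this range.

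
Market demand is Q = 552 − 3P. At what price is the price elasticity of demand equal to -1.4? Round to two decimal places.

Set −bP/(a − bP) = −1.4 ⇒ bP = 1.4(a − bP) ⇒ bP(1+1.4) = 1.4·a.
P = 1.4·552/(3·2.4) ≈ 107.33.

107.33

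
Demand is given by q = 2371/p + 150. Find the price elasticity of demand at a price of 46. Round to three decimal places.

-0.256

At p = 46, q = 201.5435.
dq/dp = −2371/p² = −1.1205.
Point elasticity E = (dq/dp)·(p/q) = -1.1205 × 46/201.5435 ≈ -0.256.
|E| < 1, so demand is inelastic at this price.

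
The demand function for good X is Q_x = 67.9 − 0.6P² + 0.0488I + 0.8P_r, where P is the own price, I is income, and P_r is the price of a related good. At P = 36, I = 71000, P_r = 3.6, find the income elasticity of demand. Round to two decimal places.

First evaluate Q_x: 67.9 − 0.6(36)² + 0.0488(71000) + 0.8(3.6) = 67.9 − 777.6 + 3464.8 + 2.88 = 2757.98.
∂Q_x/∂I = +0.0488, so E_I = 0.0488·(71000/2757.98) ≈ 1.26.
E_I > 1: normal good (luxury).

1.26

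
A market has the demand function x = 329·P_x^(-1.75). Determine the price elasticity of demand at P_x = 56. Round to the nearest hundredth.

-1.75

For a Cobb–Douglas (constant-elasticity) form x = A·P_x^α·…, the elasticity with respect to P_x equals the exponent α at every point.
Here the exponent on P_x is -1.75, so the price elasticity of demand is -1.75.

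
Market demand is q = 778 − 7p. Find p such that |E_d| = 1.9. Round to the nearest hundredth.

72.82

Set −bp/(a − bp) = −1.9 ⇒ bp = 1.9(a − bp) ⇒ bp(1+1.9) = 1.9·a.
p = 1.9·778/(7·2.9) ≈ 72.82.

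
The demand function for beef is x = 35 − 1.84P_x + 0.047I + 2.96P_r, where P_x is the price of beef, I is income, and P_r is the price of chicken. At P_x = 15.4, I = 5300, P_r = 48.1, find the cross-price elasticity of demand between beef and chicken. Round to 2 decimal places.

0.36

Substituting, x = 35 − 1.84(15.4) + 0.047(5300) + 2.96(48.1) = 35 − 28.336 + 249.1 + 142.376 = 398.14.
∂x/∂P_r = +2.96, so E_xy = 2.96·(48.1/398.14) ≈ 0.36.
E_xy > 0: the goods are substitutes.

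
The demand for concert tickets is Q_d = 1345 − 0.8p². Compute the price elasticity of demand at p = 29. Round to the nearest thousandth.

-2.002

At p = 29, Q_d = 672.2.
dQ_d/dp = −2·0.8·p = −46.4.
Point elasticity E = (dQ_d/dp)·(p/Q_d) = -46.4 × 29/672.2 ≈ -2.002.
|E| > 1, so demand is elastic at this price.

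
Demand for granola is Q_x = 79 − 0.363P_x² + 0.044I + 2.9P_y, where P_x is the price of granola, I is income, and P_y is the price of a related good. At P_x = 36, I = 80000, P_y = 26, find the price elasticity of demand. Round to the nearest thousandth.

-0.294

First evaluate Q_x: 79 − 0.363(36)² + 0.044(80000) + 2.9(26) = 79 − 470.448 + 3520 + 75.4 = 3203.952.
∂Q_x/∂P_x = −2·0.363·P_x = -26.136, so E_p = -26.136·(36/3203.952) ≈ -0.294.
|E_p| < 1: demand is inelastic.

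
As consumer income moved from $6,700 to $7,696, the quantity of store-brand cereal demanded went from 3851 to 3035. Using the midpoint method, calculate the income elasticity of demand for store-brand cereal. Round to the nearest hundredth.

%ΔQ = (3035 − 3851)/[(3851+3035)/2] = -816/3443 ≈ -0.2370.
%ΔY = (7,696 − 6,700)/[(6,700+7,696)/2] = 996/7198 ≈ 0.1384.
E_I = %ΔQ/%ΔY ≈ -1.71.
E_I < 0: inferior good.

-1.71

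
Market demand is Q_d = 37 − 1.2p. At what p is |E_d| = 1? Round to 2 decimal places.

For linear demand Q_d = a − bp, E = −bp/(a − bp). |E| = 1 ⇒ bp = a − bp ⇒ p = a/(2b).
p = 37/(2·1.2) ≈ 15.42.

15.42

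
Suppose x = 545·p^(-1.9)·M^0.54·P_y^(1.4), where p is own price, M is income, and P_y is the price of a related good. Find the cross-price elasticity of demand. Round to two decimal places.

For a Cobb–Douglas (constant-elasticity) form x = A·P_y^α·…, the elasticity with respect to P_y equals the exponent α at every point.
Here the exponent on P_y is 1.4, so the cross-price elasticity of demand is 1.40.

1.40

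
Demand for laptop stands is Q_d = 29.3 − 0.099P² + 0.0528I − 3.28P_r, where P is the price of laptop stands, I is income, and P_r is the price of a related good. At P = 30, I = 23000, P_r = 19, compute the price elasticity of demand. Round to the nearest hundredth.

Substituting, Q_d = 29.3 − 0.099(30)² + 0.0528(23000) − 3.28(19) = 29.3 − 89.1 + 1214.4 − 62.32 = 1092.28.
∂Q_d/∂P = −2·0.099·P = -5.94, so E_p = -5.94·(30/1092.28) ≈ -0.16.
|E_p| < 1: demand is inelastic.

-0.16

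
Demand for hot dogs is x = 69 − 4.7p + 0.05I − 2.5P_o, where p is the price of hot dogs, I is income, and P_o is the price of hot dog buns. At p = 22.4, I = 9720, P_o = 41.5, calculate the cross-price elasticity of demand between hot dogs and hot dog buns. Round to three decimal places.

-0.300

Evaluating quantity at (p, I, P_o) gives x = 69 − 4.7(22.4) + 0.05(9720) − 2.5(41.5) = 69 − 105.28 + 486 − 103.75 = 345.97.
∂x/∂P_o = −2.5, so E_xy = -2.5·(41.5/345.97) ≈ -0.300.
E_xy < 0: the goods are complements.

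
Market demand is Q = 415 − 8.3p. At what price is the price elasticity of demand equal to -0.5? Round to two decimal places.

16.67

Set −bp/(a − bp) = −0.5 ⇒ bp = 0.5(a − bp) ⇒ bp(1+0.5) = 0.5·a.
p = 0.5·415/(8.3·1.5) ≈ 16.67.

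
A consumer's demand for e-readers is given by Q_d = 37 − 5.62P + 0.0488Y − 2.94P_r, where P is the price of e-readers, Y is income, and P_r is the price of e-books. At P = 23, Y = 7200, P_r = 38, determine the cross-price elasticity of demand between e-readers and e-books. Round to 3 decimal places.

-0.758

At the given point, Q_d = 37 − 5.62(23) + 0.0488(7200) − 2.94(38) = 37 − 129.26 + 351.36 − 111.72 = 147.38.
∂Q_d/∂P_r = −2.94, so E_xy = -2.94·(38/147.38) ≈ -0.758.
E_xy < 0: the goods are complements.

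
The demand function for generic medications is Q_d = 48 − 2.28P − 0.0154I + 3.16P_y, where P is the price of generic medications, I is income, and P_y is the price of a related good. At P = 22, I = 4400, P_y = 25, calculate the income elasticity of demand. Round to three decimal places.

Q_d = 48 − 2.28(22) − 0.0154(4400) + 3.16(25) = 48 − 50.16 − 67.76 + 79 = 9.08.
∂Q_d/∂I = −0.0154, so E_I = -0.0154·(4400/9.08) ≈ -7.463.
E_I < 0: inferior good.

-7.463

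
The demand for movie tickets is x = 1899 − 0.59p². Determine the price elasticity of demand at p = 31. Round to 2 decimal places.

-0.85

At p = 31, x = 1332.01.
dx/dp = −2·0.59·p = −36.58.
Point elasticity E = (dx/dp)·(p/x) = -36.58 × 31/1332.01 ≈ -0.85.
|E| < 1, so demand is inelastic at this price.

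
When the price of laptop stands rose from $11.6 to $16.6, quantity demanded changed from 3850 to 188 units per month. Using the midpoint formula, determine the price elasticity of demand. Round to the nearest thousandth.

%Δq = (188 − 3850)/[(3850 + 188)/2] = -3662/2019 ≈ -1.8138.
%Δp = (16.6 − 11.6)/[(11.6 + 16.6)/2] = 5/14.1 ≈ 0.3546.
Arc elasticity E = %Δq/%Δp ≈ -1.8138/0.3546 ≈ -5.115.
|E| > 1: demand is elastic over this range.

-5.115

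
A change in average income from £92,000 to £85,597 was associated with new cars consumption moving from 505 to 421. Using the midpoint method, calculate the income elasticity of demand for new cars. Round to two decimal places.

%ΔQ = (421 − 505)/[(505+421)/2] = -84/463 ≈ -0.1814.
%ΔI = (85,597 − 92,000)/[(92,000+85,597)/2] = -6403/88798.5 ≈ -0.0721.
E_I = %ΔQ/%ΔI ≈ 2.52.
E_I > 1: normal good (luxury).

2.52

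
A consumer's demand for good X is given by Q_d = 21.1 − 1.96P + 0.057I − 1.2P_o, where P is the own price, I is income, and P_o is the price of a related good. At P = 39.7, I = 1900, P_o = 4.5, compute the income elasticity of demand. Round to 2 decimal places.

2.34

Q_d = 21.1 − 1.96(39.7) + 0.057(1900) − 1.2(4.5) = 21.1 − 77.812 + 108.3 − 5.4 = 46.188.
∂Q_d/∂I = +0.057, so E_I = 0.057·(1900/46.188) ≈ 2.34.
E_I > 1: normal good (luxury).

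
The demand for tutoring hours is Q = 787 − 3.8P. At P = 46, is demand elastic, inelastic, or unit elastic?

inelastic

At P = 46, Q = 612.2.
dQ/dP = −3.8.
Point elasticity E = (dQ/dP)·(P/Q) = -3.8 × 46/612.2 ≈ -0.286.
|E| ≈ 0.286 < 1, so demand is inelastic.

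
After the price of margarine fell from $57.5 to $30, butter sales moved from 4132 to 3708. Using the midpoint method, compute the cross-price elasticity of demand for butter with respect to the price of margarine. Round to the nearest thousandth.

%ΔQ_x = (3708 − 4132)/[(4132+3708)/2] = -424/3920 ≈ -0.1082.
%ΔP_y = (30 − 57.5)/[(57.5+30)/2] ≈ -0.6286.
E_xy = -0.1082/-0.6286 ≈ 0.172.
E_xy > 0, so butter and margarine are substitutes.

0.172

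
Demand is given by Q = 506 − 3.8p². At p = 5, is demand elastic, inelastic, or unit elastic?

inelastic

At p = 5, Q = 411.
dQ/dp = −2·3.8·p = −38.
Point elasticity E = (dQ/dp)·(p/Q) = -38 × 5/411 ≈ -0.462.
|E| ≈ 0.462 < 1, so demand is inelastic.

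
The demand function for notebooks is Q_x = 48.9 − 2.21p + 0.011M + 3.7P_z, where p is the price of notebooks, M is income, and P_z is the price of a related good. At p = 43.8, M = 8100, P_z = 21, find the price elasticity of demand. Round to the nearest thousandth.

-0.814

Substituting, Q_x = 48.9 − 2.21(43.8) + 0.011(8100) + 3.7(21) = 48.9 − 96.798 + 89.1 + 77.7 = 118.902.
∂Q_x/∂p = −2.21, so E_p = (−2.21)·(43.8/118.902) ≈ -0.814.
|E_p| < 1: demand is inelastic.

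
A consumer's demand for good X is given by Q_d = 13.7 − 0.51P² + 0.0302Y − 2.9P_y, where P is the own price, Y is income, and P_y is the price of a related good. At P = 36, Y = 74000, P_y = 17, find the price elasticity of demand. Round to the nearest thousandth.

First evaluate Q_d: 13.7 − 0.51(36)² + 0.0302(74000) − 2.9(17) = 13.7 − 660.96 + 2234.8 − 49.3 = 1538.24.
∂Q_d/∂P = −2·0.51·P = -36.72, so E_p = -36.72·(36/1538.24) ≈ -0.859.
|E_p| < 1: demand is inelastic.

-0.859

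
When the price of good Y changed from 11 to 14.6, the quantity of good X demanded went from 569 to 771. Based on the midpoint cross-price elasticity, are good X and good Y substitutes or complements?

%ΔQ_x = (771 − 569)/[(569+771)/2] = 202/670 ≈ 0.3015.
%ΔP_y = (14.6 − 11)/[(11+14.6)/2] ≈ 0.2813.
E_xy = 0.3015/0.2813 ≈ 1.072.
E_xy > 0, so the goods are substitutes.

substitutes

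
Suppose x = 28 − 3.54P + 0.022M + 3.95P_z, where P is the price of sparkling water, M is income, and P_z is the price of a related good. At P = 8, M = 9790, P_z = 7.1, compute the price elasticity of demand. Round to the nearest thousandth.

-0.116

x = 28 − 3.54(8) + 0.022(9790) + 3.95(7.1) = 28 − 28.32 + 215.38 + 28.045 = 243.105.
∂x/∂P = −3.54, so E_p = (−3.54)·(8/243.105) ≈ -0.116.
|E_p| < 1: demand is inelastic.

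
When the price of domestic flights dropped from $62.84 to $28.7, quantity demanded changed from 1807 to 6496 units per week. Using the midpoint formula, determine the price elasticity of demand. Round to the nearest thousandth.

-1.514

%ΔQ = (6496 − 1807)/[(1807 + 6496)/2] = 4689/4151.5 ≈ 1.1295.
%ΔP = (28.7 − 62.84)/[(62.84 + 28.7)/2] = -34.14/45.77 ≈ -0.7459.
Arc elasticity E = %ΔQ/%ΔP ≈ 1.1295/-0.7459 ≈ -1.514.
|E| > 1: demand is elastic over this range.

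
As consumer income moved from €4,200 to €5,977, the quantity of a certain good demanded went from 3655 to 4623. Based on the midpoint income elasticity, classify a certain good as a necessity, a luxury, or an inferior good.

%ΔQ = (4623 − 3655)/[(3655+4623)/2] = 968/4139 ≈ 0.2339.
%ΔY = (5,977 − 4,200)/[(4,200+5,977)/2] = 1777/5088.5 ≈ 0.3492.
E_I = %ΔQ/%ΔY ≈ 0.670.
E_I ∈ (0,1): normal good (necessity).

necessity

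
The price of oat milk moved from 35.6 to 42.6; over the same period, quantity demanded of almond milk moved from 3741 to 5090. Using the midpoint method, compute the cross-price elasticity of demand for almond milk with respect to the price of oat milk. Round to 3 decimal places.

1.707

%ΔQ_x = (5090 − 3741)/[(3741+5090)/2] = 1349/4415.5 ≈ 0.3055.
%ΔP_y = (42.6 − 35.6)/[(35.6+42.6)/2] ≈ 0.1790.
E_xy = 0.3055/0.1790 ≈ 1.707.
E_xy > 0, so almond milk and oat milk are substitutes.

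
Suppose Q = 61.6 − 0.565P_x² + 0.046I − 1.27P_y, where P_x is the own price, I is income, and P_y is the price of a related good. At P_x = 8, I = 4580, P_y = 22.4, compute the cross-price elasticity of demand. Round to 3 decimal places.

At the given point, Q = 61.6 − 0.565(8)² + 0.046(4580) − 1.27(22.4) = 61.6 − 36.16 + 210.68 − 28.448 = 207.672.
∂Q/∂P_y = −1.27, so E_xy = -1.27·(22.4/207.672) ≈ -0.137.
E_xy < 0: the goods are complements.

-0.137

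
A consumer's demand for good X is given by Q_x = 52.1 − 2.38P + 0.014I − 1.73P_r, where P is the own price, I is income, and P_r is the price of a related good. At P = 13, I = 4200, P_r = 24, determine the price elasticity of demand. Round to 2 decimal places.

-0.80

First evaluate Q_x: 52.1 − 2.38(13) + 0.014(4200) − 1.73(24) = 52.1 − 30.94 + 58.8 − 41.52 = 38.44.
∂Q_x/∂P = −2.38, so E_p = (−2.38)·(13/38.44) ≈ -0.80.
|E_p| < 1: demand is inelastic.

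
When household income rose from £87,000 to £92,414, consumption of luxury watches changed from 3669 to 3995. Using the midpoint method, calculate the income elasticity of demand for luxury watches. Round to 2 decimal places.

%ΔQ = (3995 − 3669)/[(3669+3995)/2] = 326/3832 ≈ 0.0851.
%ΔM = (92,414 − 87,000)/[(87,000+92,414)/2] = 5414/89707 ≈ 0.0604.
E_I = %ΔQ/%ΔM ≈ 1.41.
E_I > 1: normal good (luxury).

1.41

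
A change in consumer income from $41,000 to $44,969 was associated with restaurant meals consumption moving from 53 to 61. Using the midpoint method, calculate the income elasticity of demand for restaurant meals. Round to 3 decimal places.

%ΔQ = (61 − 53)/[(53+61)/2] = 8/57 ≈ 0.1404.
%ΔM = (44,969 − 41,000)/[(41,000+44,969)/2] = 3969/42984.5 ≈ 0.0923.
E_I = %ΔQ/%ΔM ≈ 1.520.
E_I > 1: normal good (luxury).

1.520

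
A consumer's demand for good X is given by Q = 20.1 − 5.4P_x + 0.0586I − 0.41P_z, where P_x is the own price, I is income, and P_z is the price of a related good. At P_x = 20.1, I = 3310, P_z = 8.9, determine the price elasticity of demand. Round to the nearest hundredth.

-1.07

First evaluate Q: 20.1 − 5.4(20.1) + 0.0586(3310) − 0.41(8.9) = 20.1 − 108.54 + 193.966 − 3.649 = 101.877.
∂Q/∂P_x = −5.4, so E_p = (−5.4)·(20.1/101.877) ≈ -1.07.
|E_p| > 1: demand is elastic.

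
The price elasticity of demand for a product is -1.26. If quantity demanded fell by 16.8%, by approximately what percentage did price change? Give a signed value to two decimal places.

%ΔQ ≈ E × %ΔP ⇒ %ΔP = %ΔQ / E = (-16.8%)/(-1.26) ≈ 13.33%.

13.33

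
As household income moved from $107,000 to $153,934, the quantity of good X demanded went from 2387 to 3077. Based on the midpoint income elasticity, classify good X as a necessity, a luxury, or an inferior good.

necessity

%ΔQ = (3077 − 2387)/[(2387+3077)/2] = 690/2732 ≈ 0.2526.
%ΔI = (153,934 − 107,000)/[(107,000+153,934)/2] = 46934/130467 ≈ 0.3597.
E_I = %ΔQ/%ΔI ≈ 0.702.
E_I ∈ (0,1): normal good (necessity).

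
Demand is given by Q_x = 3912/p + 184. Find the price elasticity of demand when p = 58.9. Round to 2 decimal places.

-0.27

At p = 58.9, Q_x = 250.4177.
dQ_x/dp = −3912/p² = −1.1276.
Point elasticity E = (dQ_x/dp)·(p/Q_x) = -1.1276 × 58.9/250.4177 ≈ -0.27.
|E| < 1, so demand is inelastic at this price.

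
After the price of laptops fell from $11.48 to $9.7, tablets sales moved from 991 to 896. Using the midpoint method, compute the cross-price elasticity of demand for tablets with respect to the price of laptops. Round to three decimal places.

%ΔQ_x = (896 − 991)/[(991+896)/2] = -95/943.5 ≈ -0.1007.
%ΔP_y = (9.7 − 11.48)/[(11.48+9.7)/2] ≈ -0.1681.
E_xy = -0.1007/-0.1681 ≈ 0.599.
E_xy > 0, so tablets and laptops are substitutes.

0.599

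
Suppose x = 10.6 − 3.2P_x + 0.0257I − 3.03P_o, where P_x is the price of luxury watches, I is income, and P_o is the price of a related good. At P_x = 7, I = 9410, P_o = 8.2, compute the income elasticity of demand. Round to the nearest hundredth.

First evaluate x: 10.6 − 3.2(7) + 0.0257(9410) − 3.03(8.2) = 10.6 − 22.4 + 241.837 − 24.846 = 205.191.
∂x/∂I = +0.0257, so E_I = 0.0257·(9410/205.191) ≈ 1.18.
E_I > 1: normal good (luxury).

1.18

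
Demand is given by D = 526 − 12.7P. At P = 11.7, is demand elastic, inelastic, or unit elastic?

At P = 11.7, D = 377.41.
dD/dP = −12.7.
Point elasticity E = (dD/dP)·(P/D) = -12.7 × 11.7/377.41 ≈ -0.394.
|E| ≈ 0.394 < 1, so demand is inelastic.

inelastic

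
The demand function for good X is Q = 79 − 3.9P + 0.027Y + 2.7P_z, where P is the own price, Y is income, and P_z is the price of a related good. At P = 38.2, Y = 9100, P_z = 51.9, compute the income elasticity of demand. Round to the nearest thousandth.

0.778

First evaluate Q: 79 − 3.9(38.2) + 0.027(9100) + 2.7(51.9) = 79 − 148.98 + 245.7 + 140.13 = 315.85.
∂Q/∂Y = +0.027, so E_I = 0.027·(9100/315.85) ≈ 0.778.
E_I ∈ (0,1): normal good (necessity).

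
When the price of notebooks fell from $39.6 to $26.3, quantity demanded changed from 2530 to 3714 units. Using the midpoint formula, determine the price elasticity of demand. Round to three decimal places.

%ΔQ = (3714 − 2530)/[(2530 + 3714)/2] = 1184/3122 ≈ 0.3792.
%Δp = (26.3 − 39.6)/[(39.6 + 26.3)/2] = -13.3/32.95 ≈ -0.4036.
Arc elasticity E = %ΔQ/%Δp ≈ 0.3792/-0.4036 ≈ -0.940.
|E| < 1: demand is inelastic over this range.

-0.940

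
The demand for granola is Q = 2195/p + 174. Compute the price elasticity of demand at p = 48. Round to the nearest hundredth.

At p = 48, Q = 219.7292.
dQ/dp = −2195/p² = −0.9527.
Point elasticity E = (dQ/dp)·(p/Q) = -0.9527 × 48/219.7292 ≈ -0.21.
|E| < 1, so demand is inelastic at this price.

-0.21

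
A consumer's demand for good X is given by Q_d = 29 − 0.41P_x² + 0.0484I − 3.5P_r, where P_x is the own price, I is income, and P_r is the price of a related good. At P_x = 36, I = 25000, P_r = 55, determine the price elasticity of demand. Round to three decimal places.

-2.063

Substituting, Q_d = 29 − 0.41(36)² + 0.0484(25000) − 3.5(55) = 29 − 531.36 + 1210 − 192.5 = 515.14.
∂Q_d/∂P_x = −2·0.41·P_x = -29.52, so E_p = -29.52·(36/515.14) ≈ -2.063.
|E_p| > 1: demand is elastic.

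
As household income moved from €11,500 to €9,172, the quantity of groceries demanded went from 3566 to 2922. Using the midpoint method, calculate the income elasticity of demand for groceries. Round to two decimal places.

%ΔQ = (2922 − 3566)/[(3566+2922)/2] = -644/3244 ≈ -0.1985.
%ΔI = (9,172 − 11,500)/[(11,500+9,172)/2] = -2328/10336 ≈ -0.2252.
E_I = %ΔQ/%ΔI ≈ 0.88.
E_I ∈ (0,1): normal good (necessity).

0.88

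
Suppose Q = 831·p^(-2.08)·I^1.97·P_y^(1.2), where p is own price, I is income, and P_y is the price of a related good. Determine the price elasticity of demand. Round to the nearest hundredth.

For a Cobb–Douglas (constant-elasticity) form Q = A·p^α·…, the elasticity with respect to p equals the exponent α at every point.
Here the exponent on p is -2.08, so the price elasticity of demand is -2.08.

-2.08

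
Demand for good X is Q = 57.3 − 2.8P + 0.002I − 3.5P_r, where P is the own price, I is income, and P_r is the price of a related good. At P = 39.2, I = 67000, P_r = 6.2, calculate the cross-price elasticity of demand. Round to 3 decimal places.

-0.363

At the given point, Q = 57.3 − 2.8(39.2) + 0.002(67000) − 3.5(6.2) = 57.3 − 109.76 + 134 − 21.7 = 59.84.
∂Q/∂P_r = −3.5, so E_xy = -3.5·(6.2/59.84) ≈ -0.363.
E_xy < 0: the goods are complements.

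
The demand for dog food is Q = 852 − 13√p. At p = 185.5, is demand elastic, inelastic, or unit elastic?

inelastic

At p = 185.5, Q = 674.9421.
dQ/dp = −13/(2√p) = −13/(2·13.6198).
Point elasticity E = (dQ/dp)·(p/Q) = -0.4772 × 185.5/674.9421 ≈ -0.131.
|E| ≈ 0.131 < 1, so demand is inelastic.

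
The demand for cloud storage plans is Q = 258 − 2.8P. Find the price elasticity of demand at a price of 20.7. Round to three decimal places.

At P = 20.7, Q = 200.04.
dQ/dP = −2.8.
Point elasticity E = (dQ/dP)·(P/Q) = -2.8 × 20.7/200.04 ≈ -0.290.
|E| < 1, so demand is inelastic at this price.

-0.290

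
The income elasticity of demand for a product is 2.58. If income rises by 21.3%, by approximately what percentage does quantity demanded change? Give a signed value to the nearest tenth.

%ΔQ ≈ E × %ΔI = (2.58) × (21.3%) ≈ 55.0%.

55.0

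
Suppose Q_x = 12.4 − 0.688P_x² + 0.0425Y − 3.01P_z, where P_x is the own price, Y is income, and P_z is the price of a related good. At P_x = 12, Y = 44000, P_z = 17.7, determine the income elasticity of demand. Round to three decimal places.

At the given point, Q_x = 12.4 − 0.688(12)² + 0.0425(44000) − 3.01(17.7) = 12.4 − 99.072 + 1870 − 53.277 = 1730.051.
∂Q_x/∂Y = +0.0425, so E_I = 0.0425·(44000/1730.051) ≈ 1.081.
E_I > 1: normal good (luxury).

1.081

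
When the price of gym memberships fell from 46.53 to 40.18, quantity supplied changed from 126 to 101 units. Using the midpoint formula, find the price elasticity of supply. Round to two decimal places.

%ΔQ = (101 − 126)/[(126 + 101)/2] = -25/113.5 ≈ -0.2203.
%ΔP = (40.18 − 46.53)/[(46.53 + 40.18)/2] = -6.35/43.355 ≈ -0.1465.
Arc elasticity E = %ΔQ/%ΔP ≈ -0.2203/-0.1465 ≈ 1.50.
|E| > 1: supply is elastic over this range.

1.50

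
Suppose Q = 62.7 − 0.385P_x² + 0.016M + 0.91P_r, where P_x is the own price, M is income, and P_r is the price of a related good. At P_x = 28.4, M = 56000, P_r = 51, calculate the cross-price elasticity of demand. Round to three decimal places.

At the given point, Q = 62.7 − 0.385(28.4)² + 0.016(56000) + 0.91(51) = 62.7 − 310.5256 + 896 + 46.41 = 694.5844.
∂Q/∂P_r = +0.91, so E_xy = 0.91·(51/694.5844) ≈ 0.067.
E_xy > 0: the goods are substitutes.

0.067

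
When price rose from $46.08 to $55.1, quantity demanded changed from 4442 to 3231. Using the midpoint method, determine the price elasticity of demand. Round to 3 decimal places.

%Δq = (3231 − 4442)/[(4442 + 3231)/2] = -1211/3836.5 ≈ -0.3157.
%ΔP = (55.1 − 46.08)/[(46.08 + 55.1)/2] = 9.02/50.59 ≈ 0.1783.
Arc elasticity E = %Δq/%ΔP ≈ -0.3157/0.1783 ≈ -1.770.
|E| > 1: demand is elastic over this range.

-1.770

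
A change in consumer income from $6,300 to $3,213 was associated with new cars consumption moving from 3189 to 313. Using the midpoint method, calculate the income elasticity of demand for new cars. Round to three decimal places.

2.531

%ΔQ = (313 − 3189)/[(3189+313)/2] = -2876/1751 ≈ -1.6425.
%ΔI = (3,213 − 6,300)/[(6,300+3,213)/2] = -3087/4756.5 ≈ -0.6490.
E_I = %ΔQ/%ΔI ≈ 2.531.
E_I > 1: normal good (luxury).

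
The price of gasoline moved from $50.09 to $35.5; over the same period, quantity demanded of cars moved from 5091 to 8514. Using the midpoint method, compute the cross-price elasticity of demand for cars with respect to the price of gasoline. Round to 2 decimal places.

%ΔQ_x = (8514 − 5091)/[(5091+8514)/2] = 3423/6802.5 ≈ 0.5032.
%ΔP_y = (35.5 − 50.09)/[(50.09+35.5)/2] ≈ -0.3409.
E_xy = 0.5032/-0.3409 ≈ -1.48.
E_xy < 0, so cars and gasoline are complements.

-1.48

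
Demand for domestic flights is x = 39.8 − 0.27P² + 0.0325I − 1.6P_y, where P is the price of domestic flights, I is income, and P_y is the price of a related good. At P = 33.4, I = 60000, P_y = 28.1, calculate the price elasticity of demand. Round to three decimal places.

First evaluate x: 39.8 − 0.27(33.4)² + 0.0325(60000) − 1.6(28.1) = 39.8 − 301.2012 + 1950 − 44.96 = 1643.6388.
∂x/∂P = −2·0.27·P = -18.036, so E_p = -18.036·(33.4/1643.6388) ≈ -0.367.
|E_p| < 1: demand is inelastic.

-0.367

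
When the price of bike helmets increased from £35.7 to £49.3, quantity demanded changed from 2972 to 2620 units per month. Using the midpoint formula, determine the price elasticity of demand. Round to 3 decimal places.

%ΔQ = (2620 − 2972)/[(2972 + 2620)/2] = -352/2796 ≈ -0.1259.
%Δp = (49.3 − 35.7)/[(35.7 + 49.3)/2] = 13.6/42.5 ≈ 0.3200.
Arc elasticity E = %ΔQ/%Δp ≈ -0.1259/0.3200 ≈ -0.393.
|E| < 1: demand is inelastic over this range.

-0.393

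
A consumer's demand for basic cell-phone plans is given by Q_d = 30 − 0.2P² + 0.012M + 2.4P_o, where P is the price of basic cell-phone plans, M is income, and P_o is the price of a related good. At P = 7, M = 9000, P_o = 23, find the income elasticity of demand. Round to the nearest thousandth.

Substituting, Q_d = 30 − 0.2(7)² + 0.012(9000) + 2.4(23) = 30 − 9.8 + 108 + 55.2 = 183.4.
∂Q_d/∂M = +0.012, so E_I = 0.012·(9000/183.4) ≈ 0.589.
E_I ∈ (0,1): normal good (necessity).

0.589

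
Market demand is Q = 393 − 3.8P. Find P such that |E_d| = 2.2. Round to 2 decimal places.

71.10

Set −bP/(a − bP) = −2.2 ⇒ bP = 2.2(a − bP) ⇒ bP(1+2.2) = 2.2·a.
P = 2.2·393/(3.8·3.2) ≈ 71.10.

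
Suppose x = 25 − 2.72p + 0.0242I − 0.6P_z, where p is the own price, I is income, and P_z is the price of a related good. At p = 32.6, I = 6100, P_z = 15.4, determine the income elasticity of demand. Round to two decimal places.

Substituting, x = 25 − 2.72(32.6) + 0.0242(6100) − 0.6(15.4) = 25 − 88.672 + 147.62 − 9.24 = 74.708.
∂x/∂I = +0.0242, so E_I = 0.0242·(6100/74.708) ≈ 1.98.
E_I > 1: normal good (luxury).

1.98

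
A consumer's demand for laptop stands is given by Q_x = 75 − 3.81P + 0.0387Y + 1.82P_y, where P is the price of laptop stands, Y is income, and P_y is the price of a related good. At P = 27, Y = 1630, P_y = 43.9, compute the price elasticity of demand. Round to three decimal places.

Evaluating quantity at (P, Y, P_y) gives Q_x = 75 − 3.81(27) + 0.0387(1630) + 1.82(43.9) = 75 − 102.87 + 63.081 + 79.898 = 115.109.
∂Q_x/∂P = −3.81, so E_p = (−3.81)·(27/115.109) ≈ -0.894.
|E_p| < 1: demand is inelastic.

-0.894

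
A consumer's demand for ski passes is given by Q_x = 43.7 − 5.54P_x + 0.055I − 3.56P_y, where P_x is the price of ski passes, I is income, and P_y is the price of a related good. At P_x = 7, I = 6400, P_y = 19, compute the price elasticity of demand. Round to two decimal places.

-0.13

Substituting, Q_x = 43.7 − 5.54(7) + 0.055(6400) − 3.56(19) = 43.7 − 38.78 + 352 − 67.64 = 289.28.
∂Q_x/∂P_x = −5.54, so E_p = (−5.54)·(7/289.28) ≈ -0.13.
|E_p| < 1: demand is inelastic.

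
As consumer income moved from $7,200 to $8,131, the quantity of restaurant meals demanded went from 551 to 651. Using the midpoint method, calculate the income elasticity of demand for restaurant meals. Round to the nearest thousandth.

1.370

%ΔQ = (651 − 551)/[(551+651)/2] = 100/601 ≈ 0.1664.
%ΔI = (8,131 − 7,200)/[(7,200+8,131)/2] = 931/7665.5 ≈ 0.1215.
E_I = %ΔQ/%ΔI ≈ 1.370.
E_I > 1: normal good (luxury).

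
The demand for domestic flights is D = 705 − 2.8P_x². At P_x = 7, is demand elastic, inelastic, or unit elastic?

At P_x = 7, D = 567.8.
dD/dP_x = −2·2.8·P_x = −39.2.
Point elasticity E = (dD/dP_x)·(P_x/D) = -39.2 × 7/567.8 ≈ -0.483.
|E| ≈ 0.483 < 1, so demand is inelastic.

inelastic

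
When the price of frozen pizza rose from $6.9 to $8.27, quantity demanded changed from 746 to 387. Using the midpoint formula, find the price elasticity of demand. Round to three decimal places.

%ΔQ = (387 − 746)/[(746 + 387)/2] = -359/566.5 ≈ -0.6337.
%ΔP = (8.27 − 6.9)/[(6.9 + 8.27)/2] = 1.37/7.585 ≈ 0.1806.
Arc elasticity E = %ΔQ/%ΔP ≈ -0.6337/0.1806 ≈ -3.509.
|E| > 1: demand is elastic over this range.

-3.509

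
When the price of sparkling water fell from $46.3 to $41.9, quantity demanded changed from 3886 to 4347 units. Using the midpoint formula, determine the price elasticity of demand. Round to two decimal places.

-1.12

%ΔQ = (4347 − 3886)/[(3886 + 4347)/2] = 461/4116.5 ≈ 0.1120.
%Δp = (41.9 − 46.3)/[(46.3 + 41.9)/2] = -4.4/44.1 ≈ -0.0998.
Arc elasticity E = %ΔQ/%Δp ≈ 0.1120/-0.0998 ≈ -1.12.
|E| > 1: demand is elastic over this range.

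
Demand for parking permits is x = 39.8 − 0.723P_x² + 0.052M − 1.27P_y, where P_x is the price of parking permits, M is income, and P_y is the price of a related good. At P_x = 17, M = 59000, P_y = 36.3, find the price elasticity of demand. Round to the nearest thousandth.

-0.146

Evaluating quantity at (P_x, M, P_y) gives x = 39.8 − 0.723(17)² + 0.052(59000) − 1.27(36.3) = 39.8 − 208.947 + 3068 − 46.101 = 2852.752.
∂x/∂P_x = −2·0.723·P_x = -24.582, so E_p = -24.582·(17/2852.752) ≈ -0.146.
|E_p| < 1: demand is inelastic.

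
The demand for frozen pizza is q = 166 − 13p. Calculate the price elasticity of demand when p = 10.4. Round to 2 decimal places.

At p = 10.4, q = 30.8.
dq/dp = −13.
Point elasticity E = (dq/dp)·(p/q) = -13 × 10.4/30.8 ≈ -4.39.
|E| > 1, so demand is elastic at this price.

-4.39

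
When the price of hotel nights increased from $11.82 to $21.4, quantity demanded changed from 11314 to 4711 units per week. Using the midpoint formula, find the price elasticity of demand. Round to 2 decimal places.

%ΔQ = (4711 − 11314)/[(11314 + 4711)/2] = -6603/8012.5 ≈ -0.8241.
%Δp = (21.4 − 11.82)/[(11.82 + 21.4)/2] = 9.58/16.61 ≈ 0.5768.
Arc elasticity E = %ΔQ/%Δp ≈ -0.8241/0.5768 ≈ -1.43.
|E| > 1: demand is elastic over this range.

-1.43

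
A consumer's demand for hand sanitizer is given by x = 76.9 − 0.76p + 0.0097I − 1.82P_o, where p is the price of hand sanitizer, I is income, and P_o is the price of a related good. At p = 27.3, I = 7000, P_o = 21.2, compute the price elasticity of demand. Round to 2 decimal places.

Evaluating quantity at (p, I, P_o) gives x = 76.9 − 0.76(27.3) + 0.0097(7000) − 1.82(21.2) = 76.9 − 20.748 + 67.9 − 38.584 = 85.468.
∂x/∂p = −0.76, so E_p = (−0.76)·(27.3/85.468) ≈ -0.24.
|E_p| < 1: demand is inelastic.

-0.24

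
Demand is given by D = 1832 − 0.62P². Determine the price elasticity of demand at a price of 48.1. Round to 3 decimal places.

At P = 48.1, D = 397.5618.
dD/dP = −2·0.62·P = −59.644.
Point elasticity E = (dD/dP)·(P/D) = -59.644 × 48.1/397.5618 ≈ -7.216.
|E| > 1, so demand is elastic at this price.

-7.216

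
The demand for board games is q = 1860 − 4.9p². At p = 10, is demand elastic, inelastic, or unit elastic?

inelastic

At p = 10, q = 1370.
dq/dp = −2·4.9·p = −98.
Point elasticity E = (dq/dp)·(p/q) = -98 × 10/1370 ≈ -0.715.
|E| ≈ 0.715 < 1, so demand is inelastic.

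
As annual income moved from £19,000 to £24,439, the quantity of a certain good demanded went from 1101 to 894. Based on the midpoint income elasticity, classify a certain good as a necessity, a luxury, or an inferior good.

%ΔQ = (894 − 1101)/[(1101+894)/2] = -207/997.5 ≈ -0.2075.
%ΔI = (24,439 − 19,000)/[(19,000+24,439)/2] = 5439/21719.5 ≈ 0.2504.
E_I = %ΔQ/%ΔI ≈ -0.829.
E_I < 0: inferior good.

inferior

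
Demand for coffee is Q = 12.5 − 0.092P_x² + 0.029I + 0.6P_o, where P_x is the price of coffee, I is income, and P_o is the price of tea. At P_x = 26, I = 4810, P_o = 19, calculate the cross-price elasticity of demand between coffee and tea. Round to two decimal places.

First evaluate Q: 12.5 − 0.092(26)² + 0.029(4810) + 0.6(19) = 12.5 − 62.192 + 139.49 + 11.4 = 101.198.
∂Q/∂P_o = +0.6, so E_xy = 0.6·(19/101.198) ≈ 0.11.
E_xy > 0: the goods are substitutes.

0.11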